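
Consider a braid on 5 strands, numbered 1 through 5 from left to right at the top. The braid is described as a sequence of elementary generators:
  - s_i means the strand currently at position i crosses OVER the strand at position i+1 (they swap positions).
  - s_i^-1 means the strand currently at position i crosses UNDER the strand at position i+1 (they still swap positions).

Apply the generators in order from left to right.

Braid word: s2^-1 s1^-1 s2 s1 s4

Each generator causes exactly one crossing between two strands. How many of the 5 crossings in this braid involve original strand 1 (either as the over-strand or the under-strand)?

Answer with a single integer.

Answer: 2

Derivation:
Gen 1: crossing 2x3. Involves strand 1? no. Count so far: 0
Gen 2: crossing 1x3. Involves strand 1? yes. Count so far: 1
Gen 3: crossing 1x2. Involves strand 1? yes. Count so far: 2
Gen 4: crossing 3x2. Involves strand 1? no. Count so far: 2
Gen 5: crossing 4x5. Involves strand 1? no. Count so far: 2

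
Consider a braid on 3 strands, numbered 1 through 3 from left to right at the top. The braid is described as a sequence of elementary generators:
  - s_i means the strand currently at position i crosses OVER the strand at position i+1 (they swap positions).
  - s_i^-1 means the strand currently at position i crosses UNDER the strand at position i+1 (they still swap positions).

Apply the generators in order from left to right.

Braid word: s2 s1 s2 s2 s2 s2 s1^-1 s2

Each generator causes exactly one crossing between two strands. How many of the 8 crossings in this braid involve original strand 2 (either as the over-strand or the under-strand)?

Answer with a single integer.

Gen 1: crossing 2x3. Involves strand 2? yes. Count so far: 1
Gen 2: crossing 1x3. Involves strand 2? no. Count so far: 1
Gen 3: crossing 1x2. Involves strand 2? yes. Count so far: 2
Gen 4: crossing 2x1. Involves strand 2? yes. Count so far: 3
Gen 5: crossing 1x2. Involves strand 2? yes. Count so far: 4
Gen 6: crossing 2x1. Involves strand 2? yes. Count so far: 5
Gen 7: crossing 3x1. Involves strand 2? no. Count so far: 5
Gen 8: crossing 3x2. Involves strand 2? yes. Count so far: 6

Answer: 6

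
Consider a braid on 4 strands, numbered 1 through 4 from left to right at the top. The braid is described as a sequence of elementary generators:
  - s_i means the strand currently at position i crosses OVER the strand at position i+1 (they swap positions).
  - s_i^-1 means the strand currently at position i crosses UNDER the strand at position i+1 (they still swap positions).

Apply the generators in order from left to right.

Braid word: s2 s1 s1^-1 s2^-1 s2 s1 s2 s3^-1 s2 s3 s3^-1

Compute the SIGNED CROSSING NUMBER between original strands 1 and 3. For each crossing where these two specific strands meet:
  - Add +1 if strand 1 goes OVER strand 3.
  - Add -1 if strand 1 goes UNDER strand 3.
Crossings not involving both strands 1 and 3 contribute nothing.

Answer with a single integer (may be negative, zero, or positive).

Answer: 3

Derivation:
Gen 1: crossing 2x3. Both 1&3? no. Sum: 0
Gen 2: 1 over 3. Both 1&3? yes. Contrib: +1. Sum: 1
Gen 3: 3 under 1. Both 1&3? yes. Contrib: +1. Sum: 2
Gen 4: crossing 3x2. Both 1&3? no. Sum: 2
Gen 5: crossing 2x3. Both 1&3? no. Sum: 2
Gen 6: 1 over 3. Both 1&3? yes. Contrib: +1. Sum: 3
Gen 7: crossing 1x2. Both 1&3? no. Sum: 3
Gen 8: crossing 1x4. Both 1&3? no. Sum: 3
Gen 9: crossing 2x4. Both 1&3? no. Sum: 3
Gen 10: crossing 2x1. Both 1&3? no. Sum: 3
Gen 11: crossing 1x2. Both 1&3? no. Sum: 3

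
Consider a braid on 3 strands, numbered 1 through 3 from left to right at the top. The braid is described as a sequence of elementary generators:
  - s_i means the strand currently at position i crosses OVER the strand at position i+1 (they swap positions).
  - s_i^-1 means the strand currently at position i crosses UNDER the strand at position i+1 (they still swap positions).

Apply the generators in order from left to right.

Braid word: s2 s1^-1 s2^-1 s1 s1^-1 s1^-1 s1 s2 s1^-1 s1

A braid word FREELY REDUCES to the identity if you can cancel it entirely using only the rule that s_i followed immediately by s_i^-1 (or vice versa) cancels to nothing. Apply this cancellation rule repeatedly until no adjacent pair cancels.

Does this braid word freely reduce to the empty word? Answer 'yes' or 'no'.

Answer: no

Derivation:
Gen 1 (s2): push. Stack: [s2]
Gen 2 (s1^-1): push. Stack: [s2 s1^-1]
Gen 3 (s2^-1): push. Stack: [s2 s1^-1 s2^-1]
Gen 4 (s1): push. Stack: [s2 s1^-1 s2^-1 s1]
Gen 5 (s1^-1): cancels prior s1. Stack: [s2 s1^-1 s2^-1]
Gen 6 (s1^-1): push. Stack: [s2 s1^-1 s2^-1 s1^-1]
Gen 7 (s1): cancels prior s1^-1. Stack: [s2 s1^-1 s2^-1]
Gen 8 (s2): cancels prior s2^-1. Stack: [s2 s1^-1]
Gen 9 (s1^-1): push. Stack: [s2 s1^-1 s1^-1]
Gen 10 (s1): cancels prior s1^-1. Stack: [s2 s1^-1]
Reduced word: s2 s1^-1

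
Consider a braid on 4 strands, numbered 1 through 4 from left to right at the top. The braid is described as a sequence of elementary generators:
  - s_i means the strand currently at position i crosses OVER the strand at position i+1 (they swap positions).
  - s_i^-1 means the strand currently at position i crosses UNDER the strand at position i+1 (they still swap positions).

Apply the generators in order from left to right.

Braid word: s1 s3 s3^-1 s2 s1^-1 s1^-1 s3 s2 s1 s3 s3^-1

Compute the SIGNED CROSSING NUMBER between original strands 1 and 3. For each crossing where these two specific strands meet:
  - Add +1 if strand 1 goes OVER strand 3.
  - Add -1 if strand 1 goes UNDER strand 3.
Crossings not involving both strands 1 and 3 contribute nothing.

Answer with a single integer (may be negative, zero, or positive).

Gen 1: crossing 1x2. Both 1&3? no. Sum: 0
Gen 2: crossing 3x4. Both 1&3? no. Sum: 0
Gen 3: crossing 4x3. Both 1&3? no. Sum: 0
Gen 4: 1 over 3. Both 1&3? yes. Contrib: +1. Sum: 1
Gen 5: crossing 2x3. Both 1&3? no. Sum: 1
Gen 6: crossing 3x2. Both 1&3? no. Sum: 1
Gen 7: crossing 1x4. Both 1&3? no. Sum: 1
Gen 8: crossing 3x4. Both 1&3? no. Sum: 1
Gen 9: crossing 2x4. Both 1&3? no. Sum: 1
Gen 10: 3 over 1. Both 1&3? yes. Contrib: -1. Sum: 0
Gen 11: 1 under 3. Both 1&3? yes. Contrib: -1. Sum: -1

Answer: -1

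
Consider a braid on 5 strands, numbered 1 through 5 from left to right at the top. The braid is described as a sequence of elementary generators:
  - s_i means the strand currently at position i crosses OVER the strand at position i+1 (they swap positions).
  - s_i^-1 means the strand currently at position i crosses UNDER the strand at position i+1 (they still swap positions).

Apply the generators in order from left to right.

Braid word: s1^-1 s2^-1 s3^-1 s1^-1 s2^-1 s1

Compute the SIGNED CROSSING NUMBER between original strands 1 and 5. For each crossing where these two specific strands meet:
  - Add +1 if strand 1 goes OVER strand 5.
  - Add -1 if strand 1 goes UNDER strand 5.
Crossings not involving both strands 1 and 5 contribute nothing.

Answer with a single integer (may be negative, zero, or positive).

Answer: 0

Derivation:
Gen 1: crossing 1x2. Both 1&5? no. Sum: 0
Gen 2: crossing 1x3. Both 1&5? no. Sum: 0
Gen 3: crossing 1x4. Both 1&5? no. Sum: 0
Gen 4: crossing 2x3. Both 1&5? no. Sum: 0
Gen 5: crossing 2x4. Both 1&5? no. Sum: 0
Gen 6: crossing 3x4. Both 1&5? no. Sum: 0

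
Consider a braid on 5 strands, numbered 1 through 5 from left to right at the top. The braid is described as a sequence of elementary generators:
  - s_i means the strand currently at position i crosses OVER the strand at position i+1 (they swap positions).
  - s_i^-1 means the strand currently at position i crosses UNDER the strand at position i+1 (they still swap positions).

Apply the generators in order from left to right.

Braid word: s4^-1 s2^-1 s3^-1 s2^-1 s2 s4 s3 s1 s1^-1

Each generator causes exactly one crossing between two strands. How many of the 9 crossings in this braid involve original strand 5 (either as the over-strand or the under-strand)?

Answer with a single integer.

Gen 1: crossing 4x5. Involves strand 5? yes. Count so far: 1
Gen 2: crossing 2x3. Involves strand 5? no. Count so far: 1
Gen 3: crossing 2x5. Involves strand 5? yes. Count so far: 2
Gen 4: crossing 3x5. Involves strand 5? yes. Count so far: 3
Gen 5: crossing 5x3. Involves strand 5? yes. Count so far: 4
Gen 6: crossing 2x4. Involves strand 5? no. Count so far: 4
Gen 7: crossing 5x4. Involves strand 5? yes. Count so far: 5
Gen 8: crossing 1x3. Involves strand 5? no. Count so far: 5
Gen 9: crossing 3x1. Involves strand 5? no. Count so far: 5

Answer: 5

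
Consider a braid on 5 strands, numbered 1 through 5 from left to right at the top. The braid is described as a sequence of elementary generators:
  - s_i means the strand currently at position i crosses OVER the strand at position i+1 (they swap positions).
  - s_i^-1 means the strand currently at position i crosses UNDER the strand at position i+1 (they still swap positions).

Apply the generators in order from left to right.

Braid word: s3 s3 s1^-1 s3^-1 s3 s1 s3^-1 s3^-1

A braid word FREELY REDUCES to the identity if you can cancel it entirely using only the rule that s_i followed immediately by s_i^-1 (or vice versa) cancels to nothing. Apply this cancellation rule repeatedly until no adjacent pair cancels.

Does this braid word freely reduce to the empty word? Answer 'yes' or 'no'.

Answer: yes

Derivation:
Gen 1 (s3): push. Stack: [s3]
Gen 2 (s3): push. Stack: [s3 s3]
Gen 3 (s1^-1): push. Stack: [s3 s3 s1^-1]
Gen 4 (s3^-1): push. Stack: [s3 s3 s1^-1 s3^-1]
Gen 5 (s3): cancels prior s3^-1. Stack: [s3 s3 s1^-1]
Gen 6 (s1): cancels prior s1^-1. Stack: [s3 s3]
Gen 7 (s3^-1): cancels prior s3. Stack: [s3]
Gen 8 (s3^-1): cancels prior s3. Stack: []
Reduced word: (empty)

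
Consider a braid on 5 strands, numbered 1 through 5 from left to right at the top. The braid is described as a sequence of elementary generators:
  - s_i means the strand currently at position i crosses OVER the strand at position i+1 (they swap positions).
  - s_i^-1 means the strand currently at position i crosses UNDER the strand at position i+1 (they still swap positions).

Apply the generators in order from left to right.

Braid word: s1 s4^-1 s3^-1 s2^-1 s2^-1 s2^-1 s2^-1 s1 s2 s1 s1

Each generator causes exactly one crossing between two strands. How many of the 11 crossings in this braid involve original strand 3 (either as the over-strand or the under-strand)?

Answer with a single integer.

Gen 1: crossing 1x2. Involves strand 3? no. Count so far: 0
Gen 2: crossing 4x5. Involves strand 3? no. Count so far: 0
Gen 3: crossing 3x5. Involves strand 3? yes. Count so far: 1
Gen 4: crossing 1x5. Involves strand 3? no. Count so far: 1
Gen 5: crossing 5x1. Involves strand 3? no. Count so far: 1
Gen 6: crossing 1x5. Involves strand 3? no. Count so far: 1
Gen 7: crossing 5x1. Involves strand 3? no. Count so far: 1
Gen 8: crossing 2x1. Involves strand 3? no. Count so far: 1
Gen 9: crossing 2x5. Involves strand 3? no. Count so far: 1
Gen 10: crossing 1x5. Involves strand 3? no. Count so far: 1
Gen 11: crossing 5x1. Involves strand 3? no. Count so far: 1

Answer: 1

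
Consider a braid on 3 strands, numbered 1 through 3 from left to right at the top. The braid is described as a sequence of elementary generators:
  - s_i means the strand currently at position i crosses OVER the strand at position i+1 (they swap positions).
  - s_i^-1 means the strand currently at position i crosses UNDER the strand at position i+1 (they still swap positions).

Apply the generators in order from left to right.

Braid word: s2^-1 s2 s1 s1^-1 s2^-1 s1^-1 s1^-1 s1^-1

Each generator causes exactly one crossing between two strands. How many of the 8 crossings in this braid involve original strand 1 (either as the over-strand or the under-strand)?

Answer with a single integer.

Answer: 5

Derivation:
Gen 1: crossing 2x3. Involves strand 1? no. Count so far: 0
Gen 2: crossing 3x2. Involves strand 1? no. Count so far: 0
Gen 3: crossing 1x2. Involves strand 1? yes. Count so far: 1
Gen 4: crossing 2x1. Involves strand 1? yes. Count so far: 2
Gen 5: crossing 2x3. Involves strand 1? no. Count so far: 2
Gen 6: crossing 1x3. Involves strand 1? yes. Count so far: 3
Gen 7: crossing 3x1. Involves strand 1? yes. Count so far: 4
Gen 8: crossing 1x3. Involves strand 1? yes. Count so far: 5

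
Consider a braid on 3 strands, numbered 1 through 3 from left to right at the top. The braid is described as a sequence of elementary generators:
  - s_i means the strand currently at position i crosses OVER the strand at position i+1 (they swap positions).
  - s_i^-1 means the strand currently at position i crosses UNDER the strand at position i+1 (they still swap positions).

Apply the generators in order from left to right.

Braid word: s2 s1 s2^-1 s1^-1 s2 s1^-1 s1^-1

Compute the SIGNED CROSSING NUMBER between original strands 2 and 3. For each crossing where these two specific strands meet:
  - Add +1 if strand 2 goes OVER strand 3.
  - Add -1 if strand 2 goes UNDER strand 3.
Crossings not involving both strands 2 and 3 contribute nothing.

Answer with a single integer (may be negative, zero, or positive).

Gen 1: 2 over 3. Both 2&3? yes. Contrib: +1. Sum: 1
Gen 2: crossing 1x3. Both 2&3? no. Sum: 1
Gen 3: crossing 1x2. Both 2&3? no. Sum: 1
Gen 4: 3 under 2. Both 2&3? yes. Contrib: +1. Sum: 2
Gen 5: crossing 3x1. Both 2&3? no. Sum: 2
Gen 6: crossing 2x1. Both 2&3? no. Sum: 2
Gen 7: crossing 1x2. Both 2&3? no. Sum: 2

Answer: 2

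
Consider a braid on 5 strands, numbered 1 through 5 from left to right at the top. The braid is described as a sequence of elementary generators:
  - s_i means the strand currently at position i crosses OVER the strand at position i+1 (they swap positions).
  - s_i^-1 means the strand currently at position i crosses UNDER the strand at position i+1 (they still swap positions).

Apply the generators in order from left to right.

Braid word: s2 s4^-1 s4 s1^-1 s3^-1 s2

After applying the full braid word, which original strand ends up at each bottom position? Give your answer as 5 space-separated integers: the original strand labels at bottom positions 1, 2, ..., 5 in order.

Answer: 3 4 1 2 5

Derivation:
Gen 1 (s2): strand 2 crosses over strand 3. Perm now: [1 3 2 4 5]
Gen 2 (s4^-1): strand 4 crosses under strand 5. Perm now: [1 3 2 5 4]
Gen 3 (s4): strand 5 crosses over strand 4. Perm now: [1 3 2 4 5]
Gen 4 (s1^-1): strand 1 crosses under strand 3. Perm now: [3 1 2 4 5]
Gen 5 (s3^-1): strand 2 crosses under strand 4. Perm now: [3 1 4 2 5]
Gen 6 (s2): strand 1 crosses over strand 4. Perm now: [3 4 1 2 5]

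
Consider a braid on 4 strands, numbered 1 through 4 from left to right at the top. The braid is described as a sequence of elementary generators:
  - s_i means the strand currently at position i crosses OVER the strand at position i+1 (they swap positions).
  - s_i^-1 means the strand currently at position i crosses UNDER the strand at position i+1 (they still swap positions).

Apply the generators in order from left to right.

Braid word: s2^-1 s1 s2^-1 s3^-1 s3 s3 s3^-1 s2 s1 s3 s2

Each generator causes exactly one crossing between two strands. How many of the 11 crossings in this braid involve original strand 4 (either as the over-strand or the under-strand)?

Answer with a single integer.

Answer: 6

Derivation:
Gen 1: crossing 2x3. Involves strand 4? no. Count so far: 0
Gen 2: crossing 1x3. Involves strand 4? no. Count so far: 0
Gen 3: crossing 1x2. Involves strand 4? no. Count so far: 0
Gen 4: crossing 1x4. Involves strand 4? yes. Count so far: 1
Gen 5: crossing 4x1. Involves strand 4? yes. Count so far: 2
Gen 6: crossing 1x4. Involves strand 4? yes. Count so far: 3
Gen 7: crossing 4x1. Involves strand 4? yes. Count so far: 4
Gen 8: crossing 2x1. Involves strand 4? no. Count so far: 4
Gen 9: crossing 3x1. Involves strand 4? no. Count so far: 4
Gen 10: crossing 2x4. Involves strand 4? yes. Count so far: 5
Gen 11: crossing 3x4. Involves strand 4? yes. Count so far: 6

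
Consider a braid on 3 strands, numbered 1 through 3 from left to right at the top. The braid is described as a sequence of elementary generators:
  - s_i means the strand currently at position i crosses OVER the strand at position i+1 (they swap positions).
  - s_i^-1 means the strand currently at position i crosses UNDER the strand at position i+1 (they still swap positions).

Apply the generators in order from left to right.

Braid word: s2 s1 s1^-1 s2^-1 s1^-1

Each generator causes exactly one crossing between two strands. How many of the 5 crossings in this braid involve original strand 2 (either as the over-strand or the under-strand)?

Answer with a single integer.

Answer: 3

Derivation:
Gen 1: crossing 2x3. Involves strand 2? yes. Count so far: 1
Gen 2: crossing 1x3. Involves strand 2? no. Count so far: 1
Gen 3: crossing 3x1. Involves strand 2? no. Count so far: 1
Gen 4: crossing 3x2. Involves strand 2? yes. Count so far: 2
Gen 5: crossing 1x2. Involves strand 2? yes. Count so far: 3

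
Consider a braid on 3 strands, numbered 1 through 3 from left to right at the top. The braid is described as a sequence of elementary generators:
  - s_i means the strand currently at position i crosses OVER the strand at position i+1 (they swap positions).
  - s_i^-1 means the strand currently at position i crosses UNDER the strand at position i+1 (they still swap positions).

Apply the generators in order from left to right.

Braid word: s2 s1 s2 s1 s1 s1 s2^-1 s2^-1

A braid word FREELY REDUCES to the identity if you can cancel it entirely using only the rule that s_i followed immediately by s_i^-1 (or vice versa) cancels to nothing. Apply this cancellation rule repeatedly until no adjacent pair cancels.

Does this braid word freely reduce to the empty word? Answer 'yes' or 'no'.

Answer: no

Derivation:
Gen 1 (s2): push. Stack: [s2]
Gen 2 (s1): push. Stack: [s2 s1]
Gen 3 (s2): push. Stack: [s2 s1 s2]
Gen 4 (s1): push. Stack: [s2 s1 s2 s1]
Gen 5 (s1): push. Stack: [s2 s1 s2 s1 s1]
Gen 6 (s1): push. Stack: [s2 s1 s2 s1 s1 s1]
Gen 7 (s2^-1): push. Stack: [s2 s1 s2 s1 s1 s1 s2^-1]
Gen 8 (s2^-1): push. Stack: [s2 s1 s2 s1 s1 s1 s2^-1 s2^-1]
Reduced word: s2 s1 s2 s1 s1 s1 s2^-1 s2^-1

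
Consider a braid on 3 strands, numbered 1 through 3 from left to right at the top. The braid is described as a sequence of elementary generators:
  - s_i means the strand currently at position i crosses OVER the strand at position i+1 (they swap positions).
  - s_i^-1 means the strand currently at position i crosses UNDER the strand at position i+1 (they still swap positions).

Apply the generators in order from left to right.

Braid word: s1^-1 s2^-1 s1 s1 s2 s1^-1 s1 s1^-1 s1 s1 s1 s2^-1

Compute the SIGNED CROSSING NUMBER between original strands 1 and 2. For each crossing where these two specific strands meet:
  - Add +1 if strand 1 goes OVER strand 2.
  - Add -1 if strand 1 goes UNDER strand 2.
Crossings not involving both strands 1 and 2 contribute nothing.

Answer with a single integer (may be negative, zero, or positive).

Gen 1: 1 under 2. Both 1&2? yes. Contrib: -1. Sum: -1
Gen 2: crossing 1x3. Both 1&2? no. Sum: -1
Gen 3: crossing 2x3. Both 1&2? no. Sum: -1
Gen 4: crossing 3x2. Both 1&2? no. Sum: -1
Gen 5: crossing 3x1. Both 1&2? no. Sum: -1
Gen 6: 2 under 1. Both 1&2? yes. Contrib: +1. Sum: 0
Gen 7: 1 over 2. Both 1&2? yes. Contrib: +1. Sum: 1
Gen 8: 2 under 1. Both 1&2? yes. Contrib: +1. Sum: 2
Gen 9: 1 over 2. Both 1&2? yes. Contrib: +1. Sum: 3
Gen 10: 2 over 1. Both 1&2? yes. Contrib: -1. Sum: 2
Gen 11: 1 over 2. Both 1&2? yes. Contrib: +1. Sum: 3
Gen 12: crossing 1x3. Both 1&2? no. Sum: 3

Answer: 3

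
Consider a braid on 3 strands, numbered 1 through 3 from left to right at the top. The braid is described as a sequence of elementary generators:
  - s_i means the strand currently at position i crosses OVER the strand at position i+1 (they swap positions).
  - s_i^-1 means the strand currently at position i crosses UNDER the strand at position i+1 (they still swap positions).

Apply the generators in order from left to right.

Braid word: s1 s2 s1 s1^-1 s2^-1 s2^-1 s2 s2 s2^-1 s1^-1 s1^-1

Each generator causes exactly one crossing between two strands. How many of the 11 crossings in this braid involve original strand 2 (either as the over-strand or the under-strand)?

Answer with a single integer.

Gen 1: crossing 1x2. Involves strand 2? yes. Count so far: 1
Gen 2: crossing 1x3. Involves strand 2? no. Count so far: 1
Gen 3: crossing 2x3. Involves strand 2? yes. Count so far: 2
Gen 4: crossing 3x2. Involves strand 2? yes. Count so far: 3
Gen 5: crossing 3x1. Involves strand 2? no. Count so far: 3
Gen 6: crossing 1x3. Involves strand 2? no. Count so far: 3
Gen 7: crossing 3x1. Involves strand 2? no. Count so far: 3
Gen 8: crossing 1x3. Involves strand 2? no. Count so far: 3
Gen 9: crossing 3x1. Involves strand 2? no. Count so far: 3
Gen 10: crossing 2x1. Involves strand 2? yes. Count so far: 4
Gen 11: crossing 1x2. Involves strand 2? yes. Count so far: 5

Answer: 5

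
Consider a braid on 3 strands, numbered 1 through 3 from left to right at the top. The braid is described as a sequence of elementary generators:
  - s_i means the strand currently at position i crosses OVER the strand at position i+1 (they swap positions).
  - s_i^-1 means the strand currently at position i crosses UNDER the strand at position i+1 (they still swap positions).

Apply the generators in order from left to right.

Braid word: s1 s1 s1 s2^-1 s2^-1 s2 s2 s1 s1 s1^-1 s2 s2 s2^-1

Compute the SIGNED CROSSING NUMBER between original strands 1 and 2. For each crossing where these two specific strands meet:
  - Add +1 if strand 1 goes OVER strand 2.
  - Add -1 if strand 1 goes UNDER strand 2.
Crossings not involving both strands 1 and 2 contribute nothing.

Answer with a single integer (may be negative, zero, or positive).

Gen 1: 1 over 2. Both 1&2? yes. Contrib: +1. Sum: 1
Gen 2: 2 over 1. Both 1&2? yes. Contrib: -1. Sum: 0
Gen 3: 1 over 2. Both 1&2? yes. Contrib: +1. Sum: 1
Gen 4: crossing 1x3. Both 1&2? no. Sum: 1
Gen 5: crossing 3x1. Both 1&2? no. Sum: 1
Gen 6: crossing 1x3. Both 1&2? no. Sum: 1
Gen 7: crossing 3x1. Both 1&2? no. Sum: 1
Gen 8: 2 over 1. Both 1&2? yes. Contrib: -1. Sum: 0
Gen 9: 1 over 2. Both 1&2? yes. Contrib: +1. Sum: 1
Gen 10: 2 under 1. Both 1&2? yes. Contrib: +1. Sum: 2
Gen 11: crossing 2x3. Both 1&2? no. Sum: 2
Gen 12: crossing 3x2. Both 1&2? no. Sum: 2
Gen 13: crossing 2x3. Both 1&2? no. Sum: 2

Answer: 2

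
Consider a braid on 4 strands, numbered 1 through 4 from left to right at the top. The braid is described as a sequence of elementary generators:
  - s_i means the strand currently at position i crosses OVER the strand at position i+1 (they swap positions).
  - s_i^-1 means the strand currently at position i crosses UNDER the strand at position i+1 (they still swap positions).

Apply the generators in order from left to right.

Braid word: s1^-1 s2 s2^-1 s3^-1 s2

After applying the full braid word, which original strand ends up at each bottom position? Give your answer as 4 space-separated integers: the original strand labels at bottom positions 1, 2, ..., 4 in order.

Answer: 2 4 1 3

Derivation:
Gen 1 (s1^-1): strand 1 crosses under strand 2. Perm now: [2 1 3 4]
Gen 2 (s2): strand 1 crosses over strand 3. Perm now: [2 3 1 4]
Gen 3 (s2^-1): strand 3 crosses under strand 1. Perm now: [2 1 3 4]
Gen 4 (s3^-1): strand 3 crosses under strand 4. Perm now: [2 1 4 3]
Gen 5 (s2): strand 1 crosses over strand 4. Perm now: [2 4 1 3]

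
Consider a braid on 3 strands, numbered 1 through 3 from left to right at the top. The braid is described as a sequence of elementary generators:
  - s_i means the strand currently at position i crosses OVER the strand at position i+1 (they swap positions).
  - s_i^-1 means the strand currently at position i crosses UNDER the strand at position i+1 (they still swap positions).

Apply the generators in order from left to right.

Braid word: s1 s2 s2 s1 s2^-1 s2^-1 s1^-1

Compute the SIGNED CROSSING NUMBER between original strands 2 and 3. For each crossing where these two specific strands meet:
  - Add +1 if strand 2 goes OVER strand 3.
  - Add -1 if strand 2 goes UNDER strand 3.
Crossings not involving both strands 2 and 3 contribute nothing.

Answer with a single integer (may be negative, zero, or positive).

Gen 1: crossing 1x2. Both 2&3? no. Sum: 0
Gen 2: crossing 1x3. Both 2&3? no. Sum: 0
Gen 3: crossing 3x1. Both 2&3? no. Sum: 0
Gen 4: crossing 2x1. Both 2&3? no. Sum: 0
Gen 5: 2 under 3. Both 2&3? yes. Contrib: -1. Sum: -1
Gen 6: 3 under 2. Both 2&3? yes. Contrib: +1. Sum: 0
Gen 7: crossing 1x2. Both 2&3? no. Sum: 0

Answer: 0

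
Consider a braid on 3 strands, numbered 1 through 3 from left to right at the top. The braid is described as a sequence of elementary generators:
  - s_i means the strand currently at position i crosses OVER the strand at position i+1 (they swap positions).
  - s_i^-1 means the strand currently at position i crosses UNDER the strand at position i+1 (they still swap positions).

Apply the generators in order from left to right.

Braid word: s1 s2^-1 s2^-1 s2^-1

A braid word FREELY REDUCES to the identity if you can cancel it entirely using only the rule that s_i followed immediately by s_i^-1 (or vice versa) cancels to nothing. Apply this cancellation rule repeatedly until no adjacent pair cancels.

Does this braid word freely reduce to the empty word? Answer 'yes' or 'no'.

Answer: no

Derivation:
Gen 1 (s1): push. Stack: [s1]
Gen 2 (s2^-1): push. Stack: [s1 s2^-1]
Gen 3 (s2^-1): push. Stack: [s1 s2^-1 s2^-1]
Gen 4 (s2^-1): push. Stack: [s1 s2^-1 s2^-1 s2^-1]
Reduced word: s1 s2^-1 s2^-1 s2^-1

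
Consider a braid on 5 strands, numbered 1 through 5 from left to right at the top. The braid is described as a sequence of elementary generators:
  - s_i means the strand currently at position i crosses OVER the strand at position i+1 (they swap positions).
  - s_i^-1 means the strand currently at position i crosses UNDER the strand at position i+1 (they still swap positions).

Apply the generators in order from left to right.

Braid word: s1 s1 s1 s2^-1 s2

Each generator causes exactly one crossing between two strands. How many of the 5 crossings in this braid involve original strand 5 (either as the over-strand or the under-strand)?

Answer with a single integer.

Gen 1: crossing 1x2. Involves strand 5? no. Count so far: 0
Gen 2: crossing 2x1. Involves strand 5? no. Count so far: 0
Gen 3: crossing 1x2. Involves strand 5? no. Count so far: 0
Gen 4: crossing 1x3. Involves strand 5? no. Count so far: 0
Gen 5: crossing 3x1. Involves strand 5? no. Count so far: 0

Answer: 0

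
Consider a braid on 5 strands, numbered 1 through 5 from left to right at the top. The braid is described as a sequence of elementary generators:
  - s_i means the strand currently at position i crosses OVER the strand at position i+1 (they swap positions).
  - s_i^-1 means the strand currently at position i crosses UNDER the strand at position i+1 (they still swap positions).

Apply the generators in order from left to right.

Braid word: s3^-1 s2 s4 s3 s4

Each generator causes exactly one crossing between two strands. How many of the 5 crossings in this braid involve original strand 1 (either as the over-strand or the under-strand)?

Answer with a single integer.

Answer: 0

Derivation:
Gen 1: crossing 3x4. Involves strand 1? no. Count so far: 0
Gen 2: crossing 2x4. Involves strand 1? no. Count so far: 0
Gen 3: crossing 3x5. Involves strand 1? no. Count so far: 0
Gen 4: crossing 2x5. Involves strand 1? no. Count so far: 0
Gen 5: crossing 2x3. Involves strand 1? no. Count so far: 0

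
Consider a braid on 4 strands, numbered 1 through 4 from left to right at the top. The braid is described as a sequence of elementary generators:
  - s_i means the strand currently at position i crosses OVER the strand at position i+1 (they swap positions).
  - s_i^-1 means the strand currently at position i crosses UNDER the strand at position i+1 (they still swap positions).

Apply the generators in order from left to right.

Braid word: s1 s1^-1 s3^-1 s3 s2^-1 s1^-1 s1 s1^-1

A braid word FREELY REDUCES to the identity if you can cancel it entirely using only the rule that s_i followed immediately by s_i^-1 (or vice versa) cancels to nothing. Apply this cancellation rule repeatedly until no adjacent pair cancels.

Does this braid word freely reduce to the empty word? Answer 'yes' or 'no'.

Gen 1 (s1): push. Stack: [s1]
Gen 2 (s1^-1): cancels prior s1. Stack: []
Gen 3 (s3^-1): push. Stack: [s3^-1]
Gen 4 (s3): cancels prior s3^-1. Stack: []
Gen 5 (s2^-1): push. Stack: [s2^-1]
Gen 6 (s1^-1): push. Stack: [s2^-1 s1^-1]
Gen 7 (s1): cancels prior s1^-1. Stack: [s2^-1]
Gen 8 (s1^-1): push. Stack: [s2^-1 s1^-1]
Reduced word: s2^-1 s1^-1

Answer: no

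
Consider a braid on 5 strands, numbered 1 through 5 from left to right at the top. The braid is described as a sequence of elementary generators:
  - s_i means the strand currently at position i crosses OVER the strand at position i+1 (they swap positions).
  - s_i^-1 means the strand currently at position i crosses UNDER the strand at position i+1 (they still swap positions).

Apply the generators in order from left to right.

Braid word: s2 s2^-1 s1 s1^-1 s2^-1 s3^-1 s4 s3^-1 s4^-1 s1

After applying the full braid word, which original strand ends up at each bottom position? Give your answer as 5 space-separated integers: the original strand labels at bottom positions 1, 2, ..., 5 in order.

Gen 1 (s2): strand 2 crosses over strand 3. Perm now: [1 3 2 4 5]
Gen 2 (s2^-1): strand 3 crosses under strand 2. Perm now: [1 2 3 4 5]
Gen 3 (s1): strand 1 crosses over strand 2. Perm now: [2 1 3 4 5]
Gen 4 (s1^-1): strand 2 crosses under strand 1. Perm now: [1 2 3 4 5]
Gen 5 (s2^-1): strand 2 crosses under strand 3. Perm now: [1 3 2 4 5]
Gen 6 (s3^-1): strand 2 crosses under strand 4. Perm now: [1 3 4 2 5]
Gen 7 (s4): strand 2 crosses over strand 5. Perm now: [1 3 4 5 2]
Gen 8 (s3^-1): strand 4 crosses under strand 5. Perm now: [1 3 5 4 2]
Gen 9 (s4^-1): strand 4 crosses under strand 2. Perm now: [1 3 5 2 4]
Gen 10 (s1): strand 1 crosses over strand 3. Perm now: [3 1 5 2 4]

Answer: 3 1 5 2 4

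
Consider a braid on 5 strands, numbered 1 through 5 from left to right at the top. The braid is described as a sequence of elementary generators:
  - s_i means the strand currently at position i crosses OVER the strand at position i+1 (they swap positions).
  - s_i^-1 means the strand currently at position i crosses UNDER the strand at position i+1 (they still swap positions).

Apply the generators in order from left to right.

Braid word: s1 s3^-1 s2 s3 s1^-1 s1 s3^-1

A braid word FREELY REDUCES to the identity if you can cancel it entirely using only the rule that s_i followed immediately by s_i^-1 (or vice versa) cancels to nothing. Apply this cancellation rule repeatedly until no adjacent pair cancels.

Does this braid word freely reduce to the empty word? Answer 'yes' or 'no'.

Answer: no

Derivation:
Gen 1 (s1): push. Stack: [s1]
Gen 2 (s3^-1): push. Stack: [s1 s3^-1]
Gen 3 (s2): push. Stack: [s1 s3^-1 s2]
Gen 4 (s3): push. Stack: [s1 s3^-1 s2 s3]
Gen 5 (s1^-1): push. Stack: [s1 s3^-1 s2 s3 s1^-1]
Gen 6 (s1): cancels prior s1^-1. Stack: [s1 s3^-1 s2 s3]
Gen 7 (s3^-1): cancels prior s3. Stack: [s1 s3^-1 s2]
Reduced word: s1 s3^-1 s2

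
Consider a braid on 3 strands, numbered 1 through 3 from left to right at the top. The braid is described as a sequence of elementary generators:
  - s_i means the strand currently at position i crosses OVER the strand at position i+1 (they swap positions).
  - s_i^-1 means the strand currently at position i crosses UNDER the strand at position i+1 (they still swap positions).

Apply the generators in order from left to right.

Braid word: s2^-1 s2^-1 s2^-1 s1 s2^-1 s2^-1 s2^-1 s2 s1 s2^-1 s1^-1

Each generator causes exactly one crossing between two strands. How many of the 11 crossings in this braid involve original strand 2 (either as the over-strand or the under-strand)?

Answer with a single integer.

Answer: 9

Derivation:
Gen 1: crossing 2x3. Involves strand 2? yes. Count so far: 1
Gen 2: crossing 3x2. Involves strand 2? yes. Count so far: 2
Gen 3: crossing 2x3. Involves strand 2? yes. Count so far: 3
Gen 4: crossing 1x3. Involves strand 2? no. Count so far: 3
Gen 5: crossing 1x2. Involves strand 2? yes. Count so far: 4
Gen 6: crossing 2x1. Involves strand 2? yes. Count so far: 5
Gen 7: crossing 1x2. Involves strand 2? yes. Count so far: 6
Gen 8: crossing 2x1. Involves strand 2? yes. Count so far: 7
Gen 9: crossing 3x1. Involves strand 2? no. Count so far: 7
Gen 10: crossing 3x2. Involves strand 2? yes. Count so far: 8
Gen 11: crossing 1x2. Involves strand 2? yes. Count so far: 9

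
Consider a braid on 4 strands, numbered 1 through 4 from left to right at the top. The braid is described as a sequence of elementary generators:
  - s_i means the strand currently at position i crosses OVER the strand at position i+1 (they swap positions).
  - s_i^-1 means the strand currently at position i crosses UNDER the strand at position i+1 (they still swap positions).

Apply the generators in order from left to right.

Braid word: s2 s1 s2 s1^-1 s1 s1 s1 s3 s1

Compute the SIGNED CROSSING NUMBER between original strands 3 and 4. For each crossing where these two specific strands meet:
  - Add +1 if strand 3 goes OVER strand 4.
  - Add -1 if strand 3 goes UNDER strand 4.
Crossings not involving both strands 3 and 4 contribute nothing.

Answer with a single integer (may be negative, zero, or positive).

Answer: 0

Derivation:
Gen 1: crossing 2x3. Both 3&4? no. Sum: 0
Gen 2: crossing 1x3. Both 3&4? no. Sum: 0
Gen 3: crossing 1x2. Both 3&4? no. Sum: 0
Gen 4: crossing 3x2. Both 3&4? no. Sum: 0
Gen 5: crossing 2x3. Both 3&4? no. Sum: 0
Gen 6: crossing 3x2. Both 3&4? no. Sum: 0
Gen 7: crossing 2x3. Both 3&4? no. Sum: 0
Gen 8: crossing 1x4. Both 3&4? no. Sum: 0
Gen 9: crossing 3x2. Both 3&4? no. Sum: 0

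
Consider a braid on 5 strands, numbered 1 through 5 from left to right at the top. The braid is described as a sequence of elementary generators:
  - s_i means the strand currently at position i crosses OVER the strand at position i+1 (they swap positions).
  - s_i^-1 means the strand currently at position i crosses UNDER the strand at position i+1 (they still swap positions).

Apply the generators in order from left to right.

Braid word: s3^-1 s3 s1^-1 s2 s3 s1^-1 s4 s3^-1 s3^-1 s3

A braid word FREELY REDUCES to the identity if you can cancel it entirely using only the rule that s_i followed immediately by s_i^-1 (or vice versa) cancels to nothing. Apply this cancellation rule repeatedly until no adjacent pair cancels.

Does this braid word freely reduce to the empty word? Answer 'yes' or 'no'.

Gen 1 (s3^-1): push. Stack: [s3^-1]
Gen 2 (s3): cancels prior s3^-1. Stack: []
Gen 3 (s1^-1): push. Stack: [s1^-1]
Gen 4 (s2): push. Stack: [s1^-1 s2]
Gen 5 (s3): push. Stack: [s1^-1 s2 s3]
Gen 6 (s1^-1): push. Stack: [s1^-1 s2 s3 s1^-1]
Gen 7 (s4): push. Stack: [s1^-1 s2 s3 s1^-1 s4]
Gen 8 (s3^-1): push. Stack: [s1^-1 s2 s3 s1^-1 s4 s3^-1]
Gen 9 (s3^-1): push. Stack: [s1^-1 s2 s3 s1^-1 s4 s3^-1 s3^-1]
Gen 10 (s3): cancels prior s3^-1. Stack: [s1^-1 s2 s3 s1^-1 s4 s3^-1]
Reduced word: s1^-1 s2 s3 s1^-1 s4 s3^-1

Answer: no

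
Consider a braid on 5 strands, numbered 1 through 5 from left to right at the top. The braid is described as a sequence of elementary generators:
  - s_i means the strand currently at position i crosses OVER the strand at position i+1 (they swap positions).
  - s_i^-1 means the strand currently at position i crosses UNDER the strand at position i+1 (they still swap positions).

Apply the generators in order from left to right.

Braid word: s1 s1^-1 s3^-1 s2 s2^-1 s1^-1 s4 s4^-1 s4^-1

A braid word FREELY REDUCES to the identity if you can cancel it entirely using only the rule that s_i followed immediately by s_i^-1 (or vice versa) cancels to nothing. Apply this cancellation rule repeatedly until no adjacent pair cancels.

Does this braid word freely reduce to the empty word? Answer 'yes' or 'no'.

Gen 1 (s1): push. Stack: [s1]
Gen 2 (s1^-1): cancels prior s1. Stack: []
Gen 3 (s3^-1): push. Stack: [s3^-1]
Gen 4 (s2): push. Stack: [s3^-1 s2]
Gen 5 (s2^-1): cancels prior s2. Stack: [s3^-1]
Gen 6 (s1^-1): push. Stack: [s3^-1 s1^-1]
Gen 7 (s4): push. Stack: [s3^-1 s1^-1 s4]
Gen 8 (s4^-1): cancels prior s4. Stack: [s3^-1 s1^-1]
Gen 9 (s4^-1): push. Stack: [s3^-1 s1^-1 s4^-1]
Reduced word: s3^-1 s1^-1 s4^-1

Answer: no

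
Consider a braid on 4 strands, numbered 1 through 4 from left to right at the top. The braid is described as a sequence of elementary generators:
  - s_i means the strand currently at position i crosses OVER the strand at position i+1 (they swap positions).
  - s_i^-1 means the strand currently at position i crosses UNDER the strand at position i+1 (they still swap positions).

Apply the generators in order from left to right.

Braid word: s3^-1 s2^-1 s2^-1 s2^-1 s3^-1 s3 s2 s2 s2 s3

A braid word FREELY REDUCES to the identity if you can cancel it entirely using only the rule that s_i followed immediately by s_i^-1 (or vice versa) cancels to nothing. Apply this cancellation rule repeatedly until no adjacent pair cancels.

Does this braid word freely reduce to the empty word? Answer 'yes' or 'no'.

Answer: yes

Derivation:
Gen 1 (s3^-1): push. Stack: [s3^-1]
Gen 2 (s2^-1): push. Stack: [s3^-1 s2^-1]
Gen 3 (s2^-1): push. Stack: [s3^-1 s2^-1 s2^-1]
Gen 4 (s2^-1): push. Stack: [s3^-1 s2^-1 s2^-1 s2^-1]
Gen 5 (s3^-1): push. Stack: [s3^-1 s2^-1 s2^-1 s2^-1 s3^-1]
Gen 6 (s3): cancels prior s3^-1. Stack: [s3^-1 s2^-1 s2^-1 s2^-1]
Gen 7 (s2): cancels prior s2^-1. Stack: [s3^-1 s2^-1 s2^-1]
Gen 8 (s2): cancels prior s2^-1. Stack: [s3^-1 s2^-1]
Gen 9 (s2): cancels prior s2^-1. Stack: [s3^-1]
Gen 10 (s3): cancels prior s3^-1. Stack: []
Reduced word: (empty)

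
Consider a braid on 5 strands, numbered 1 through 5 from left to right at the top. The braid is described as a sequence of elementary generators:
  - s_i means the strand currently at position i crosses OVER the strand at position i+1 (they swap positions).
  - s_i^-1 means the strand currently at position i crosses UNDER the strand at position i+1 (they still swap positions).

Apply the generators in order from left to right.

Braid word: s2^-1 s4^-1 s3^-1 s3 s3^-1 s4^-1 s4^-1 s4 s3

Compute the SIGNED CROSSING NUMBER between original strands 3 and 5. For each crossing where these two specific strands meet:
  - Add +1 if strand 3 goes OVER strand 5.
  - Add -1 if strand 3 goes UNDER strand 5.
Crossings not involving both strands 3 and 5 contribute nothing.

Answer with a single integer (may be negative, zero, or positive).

Answer: 0

Derivation:
Gen 1: crossing 2x3. Both 3&5? no. Sum: 0
Gen 2: crossing 4x5. Both 3&5? no. Sum: 0
Gen 3: crossing 2x5. Both 3&5? no. Sum: 0
Gen 4: crossing 5x2. Both 3&5? no. Sum: 0
Gen 5: crossing 2x5. Both 3&5? no. Sum: 0
Gen 6: crossing 2x4. Both 3&5? no. Sum: 0
Gen 7: crossing 4x2. Both 3&5? no. Sum: 0
Gen 8: crossing 2x4. Both 3&5? no. Sum: 0
Gen 9: crossing 5x4. Both 3&5? no. Sum: 0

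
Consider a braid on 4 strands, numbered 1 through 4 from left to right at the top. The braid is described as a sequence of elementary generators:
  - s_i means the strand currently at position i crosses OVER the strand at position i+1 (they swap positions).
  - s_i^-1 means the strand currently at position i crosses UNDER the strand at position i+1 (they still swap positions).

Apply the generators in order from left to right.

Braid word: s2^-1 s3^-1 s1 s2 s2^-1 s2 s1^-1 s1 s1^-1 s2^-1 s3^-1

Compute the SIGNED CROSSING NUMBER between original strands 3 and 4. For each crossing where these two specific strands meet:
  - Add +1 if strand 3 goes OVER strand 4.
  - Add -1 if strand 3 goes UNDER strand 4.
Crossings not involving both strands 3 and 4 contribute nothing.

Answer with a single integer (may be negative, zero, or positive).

Gen 1: crossing 2x3. Both 3&4? no. Sum: 0
Gen 2: crossing 2x4. Both 3&4? no. Sum: 0
Gen 3: crossing 1x3. Both 3&4? no. Sum: 0
Gen 4: crossing 1x4. Both 3&4? no. Sum: 0
Gen 5: crossing 4x1. Both 3&4? no. Sum: 0
Gen 6: crossing 1x4. Both 3&4? no. Sum: 0
Gen 7: 3 under 4. Both 3&4? yes. Contrib: -1. Sum: -1
Gen 8: 4 over 3. Both 3&4? yes. Contrib: -1. Sum: -2
Gen 9: 3 under 4. Both 3&4? yes. Contrib: -1. Sum: -3
Gen 10: crossing 3x1. Both 3&4? no. Sum: -3
Gen 11: crossing 3x2. Both 3&4? no. Sum: -3

Answer: -3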